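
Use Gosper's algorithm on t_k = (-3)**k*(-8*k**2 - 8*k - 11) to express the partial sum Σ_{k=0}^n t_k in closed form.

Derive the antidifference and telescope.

r(k) = 3*(-8*k**2 - 24*k - 27)/(8*k**2 + 8*k + 11) after simplifying.
Gosper form: A/B · C(k+1)/C(k) with A=-3, B=1, C=k**2 + k + 11/8.
f must satisfy (-3)·f(k+1) − (1)·f(k) = k**2 + k + 11/8.
Bound: deg f ≤ 2.
Match coefficients ⇒ f(k) = -(2*k**2 - k + 2)/8.
Certificate R = B(k−1)f/C = -(2*k**2 - k + 2)/(8*k**2 + 8*k + 11) gives s_k = (-3)**k*(2*k**2 - k + 2).
s_(k+1) − s_k = (-3)**k*(-8*k**2 - 8*k - 11) = t_k.
Σ_(k=0)^n t_k = s_(n+1) − s_(0) = ((-3)**(n + 1)*(2*n**2 + 3*n + 3)) − (2), i.e. -6*(-3)**n*n**2 - 9*(-3)**n*n - 9*(-3)**n - 2.

S(n) = -6*(-3)**n*n**2 - 9*(-3)**n*n - 9*(-3)**n - 2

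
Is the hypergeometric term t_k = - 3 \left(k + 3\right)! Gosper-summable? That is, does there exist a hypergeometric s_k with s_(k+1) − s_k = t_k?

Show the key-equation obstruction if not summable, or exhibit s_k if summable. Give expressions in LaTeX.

The ratio is k + 4.
So A=k + 4 and B=1, with C=1.
Need (k + 4)·f(k+1) − (1)·f(k) = 1.
deg f ≤ -1 (via 1,0,0).
Negative degree bound (-1): no f exists, t_k not Gosper-summable.

No — negative degree bound, so no certificate f.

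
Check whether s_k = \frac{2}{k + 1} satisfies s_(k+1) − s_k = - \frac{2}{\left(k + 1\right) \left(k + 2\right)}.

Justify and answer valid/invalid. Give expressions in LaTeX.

s_(k+1) = 2/(k + 2)
s_(k+1) − s_k = -2/((k + 1)*(k + 2))
(s_(k+1) − s_k) − t_k = 0

valid; difference matches t_k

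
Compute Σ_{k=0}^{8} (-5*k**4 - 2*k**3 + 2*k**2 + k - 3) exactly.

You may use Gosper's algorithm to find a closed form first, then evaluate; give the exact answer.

Σ = -46035

t_(k+1)/t_k = (5*k**4 + 22*k**3 + 34*k**2 + 21*k + 7)/(5*k**4 + 2*k**3 - 2*k**2 - k + 3).
So A=1 and B=1, with C=k**4 + 2*k**3/5 - 2*k**2/5 - k/5 + 3/5.
Key eq: (1)·f(k+1) = (1)·f(k) + (k**4 + 2*k**3/5 - 2*k**2/5 - k/5 + 3/5).
d = 5 from the (0,0,4) case.
A polynomial solution: f(k) = k*(k**4 - 2*k**3 + k + 3)/5.
Certificate R = B(k−1)f/C = k*(k**4 - 2*k**3 + k + 3)/(5*k**4 + 2*k**3 - 2*k**2 - k + 3) gives s_k = k*(-k**4 + 2*k**3 - k - 3).
s_(k+1) − s_k = -5*k**4 - 2*k**3 + 2*k**2 + k - 3 = t_k.
Telescoping: Σ = s_(9) − s_(0) = -46035 − (0) = -46035.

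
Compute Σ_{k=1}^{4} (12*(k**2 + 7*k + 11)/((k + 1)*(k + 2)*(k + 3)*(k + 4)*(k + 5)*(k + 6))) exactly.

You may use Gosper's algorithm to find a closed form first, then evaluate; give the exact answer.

Σ = 3/40

Compute t_(k+1)/t_k: get (k + 1)*(7*k + (k + 1)**2 + 18)/((k + 7)*(k**2 + 7*k + 11)).
Gosper form: A/B · C(k+1)/C(k) with A=k + 1, B=k + 7, C=k**2 + 7*k + 11.
f must satisfy (k + 1)·f(k+1) − (k + 6)·f(k) = k**2 + 7*k + 11.
Bound: deg f ≤ 5.
A polynomial solution: f(k) = k*(k + 2)*(k + 4)*(k**2 + 9*k + 23)/45.
Get s_k = R·t_k = 4*k*(k**2 + 9*k + 23)/(15*(k**3 + 9*k**2 + 23*k + 15)) with R(k) = B(k−1)f(k)/C(k) = k*(k + 2)*(k + 4)*(k + 6)*(k**2 + 9*k + 23)/(45*(k**2 + 7*k + 11)).
s_(k+1) − s_k = 12*(k**2 + 7*k + 11)/(k**6 + 21*k**5 + 175*k**4 + 735*k**3 + 1624*k**2 + 1764*k + 720) = t_k.
Sum = s_(5) − s_(1); s_(5) = 31/120, s_(1) = 11/60 ⇒ 3/40.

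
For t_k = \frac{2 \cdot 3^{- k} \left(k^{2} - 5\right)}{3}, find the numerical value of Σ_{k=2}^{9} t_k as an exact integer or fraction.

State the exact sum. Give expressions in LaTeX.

Σ = 13016/59049

The ratio is ((k + 1)**2 - 5)/(3*(k**2 - 5)).
Take A(k)=1/3, B(k)=1, C(k)=k**2 - 5.
Need (1/3)·f(k+1) − (1)·f(k) = k**2 - 5.
d = 2 from the (0,0,2) case.
Solve for f: f(k) = -3*(k**2 + k - 4)/2 (degree 2 ≤ 2).
Then R = B(k−1)f/C = -3*(k**2 + k - 4)/(2*(k**2 - 5)), so s_k = R(k)·t_k = (-k**2 - k + 4)/3**k.
Verify: 2*(k**2 - 5)/(3*3**k) matches t_k.
Sum = s_(10) − s_(2); s_(10) = -106/59049, s_(2) = -2/9 ⇒ 13016/59049.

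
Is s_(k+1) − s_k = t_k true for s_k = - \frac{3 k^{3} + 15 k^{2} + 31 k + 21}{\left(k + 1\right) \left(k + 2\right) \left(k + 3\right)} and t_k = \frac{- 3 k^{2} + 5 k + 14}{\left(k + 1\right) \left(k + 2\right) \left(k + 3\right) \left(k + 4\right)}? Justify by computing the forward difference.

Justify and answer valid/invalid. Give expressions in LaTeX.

s_(k+1) = (-31*k - 3*(k + 1)**3 - 15*(k + 1)**2 - 52)/((k + 2)*(k + 3)*(k + 4))
s_(k+1) − s_k = (-3*k**2 + 5*k + 14)/(k**4 + 10*k**3 + 35*k**2 + 50*k + 24)
(s_(k+1) − s_k) − t_k = 0

Valid: the claim telescopes to t_k.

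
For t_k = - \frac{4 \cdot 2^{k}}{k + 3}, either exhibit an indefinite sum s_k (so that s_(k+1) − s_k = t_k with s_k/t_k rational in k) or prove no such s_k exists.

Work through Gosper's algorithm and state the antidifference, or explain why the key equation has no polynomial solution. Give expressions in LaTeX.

none (Gosper's algorithm certifies no s_k)

Ratio r(k) = 2*(k + 3)/(k + 4).
Gosper form: A/B · C(k+1)/C(k) with A=2*k + 6, B=k + 4, C=1.
Need (2*k + 6)·f(k+1) − (k + 3)·f(k) = 1.
Degrees (1,1,0) ⇒ d ≤ -1.
Bound -1 < 0, so the key equation has no polynomial solution.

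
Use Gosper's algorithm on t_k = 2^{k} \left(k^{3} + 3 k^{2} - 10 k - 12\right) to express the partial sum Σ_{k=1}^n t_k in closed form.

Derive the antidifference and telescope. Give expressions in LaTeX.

r(k) = 2*(k**3 + 6*k**2 - k - 18)/(k**3 + 3*k**2 - 10*k - 12) after simplifying.
A = 2, B = 1, C = k**3 + 3*k**2 - 10*k - 12.
Set up (2)·f(k+1) − (1)·f(k) − (k**3 + 3*k**2 - 10*k - 12) = 0.
d = 3 from the (0,0,3) case.
Solving with deg f ≤ 3: f(k) = k*(k - 4)*(k + 1).
Then R = B(k−1)f/C = k*(k - 4)/(k**2 + 2*k - 12), so s_k = R(k)·t_k = 2**k*k*(k**2 - 3*k - 4).
s_(k+1) − s_k = 2**k*(k**3 + 3*k**2 - 10*k - 12) = t_k.
Telescope: S(n) = s_(n+1) − s_(1) = 2**(n + 1)*(n**3 - 7*n - 6) − (-12) = 2*2**n*n**3 - 14*2**n*n - 12*2**n + 12.

S(n) = 2 \cdot 2^{n} n^{3} - 14 \cdot 2^{n} n - 12 \cdot 2^{n} + 12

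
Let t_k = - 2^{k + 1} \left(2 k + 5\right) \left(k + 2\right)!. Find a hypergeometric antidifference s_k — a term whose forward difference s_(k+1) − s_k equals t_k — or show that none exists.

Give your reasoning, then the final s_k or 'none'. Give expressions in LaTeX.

s_k = - 2^{k + 1} \left(k + 2\right)!

Ratio r(k) = 2*(k + 3)*(2*k + 7)/(2*k + 5).
Normal form (A,B,C) = (2*k + 6, 1, k + 5/2).
f must satisfy (2*k + 6)·f(k+1) − (1)·f(k) = k + 5/2.
From deg A=1, deg B=0, deg C=1: d=0.
A polynomial solution: f(k) = 1/2.
Then R = B(k−1)f/C = 1/(2*k + 5), so s_k = R(k)·t_k = -2**(k + 1)*factorial(k + 2).
Δs = -2**(k + 1)*(2*k + 5)*factorial(k + 2), as required.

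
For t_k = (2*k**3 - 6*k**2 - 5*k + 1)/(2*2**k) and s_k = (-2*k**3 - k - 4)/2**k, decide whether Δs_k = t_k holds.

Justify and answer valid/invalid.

s_(k+1) = (-k - 2*(k + 1)**3 - 5)/(2*2**k)
s_(k+1) − s_k = (4*k**3 + k - 2*(k + 1)**3 + 3)/(2*2**k)
(s_(k+1) − s_k) − t_k = 0

Valid: the claim telescopes to t_k.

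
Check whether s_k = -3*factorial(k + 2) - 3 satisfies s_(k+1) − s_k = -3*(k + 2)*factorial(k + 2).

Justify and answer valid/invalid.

valid; difference matches t_k

s_(k+1) = -3*factorial(k + 3) - 3
s_(k+1) − s_k = -3*(k + 2)*factorial(k + 2)
(s_(k+1) − s_k) − t_k = 0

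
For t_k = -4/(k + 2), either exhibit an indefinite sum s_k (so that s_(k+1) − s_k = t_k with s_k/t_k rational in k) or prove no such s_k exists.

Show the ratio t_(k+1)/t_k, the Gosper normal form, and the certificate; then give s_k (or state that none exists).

no hypergeometric antidifference exists

t_(k+1)/t_k = (k + 2)/(k + 3).
A = k + 2, B = k + 3, C = 1.
f must satisfy (k + 2)·f(k+1) − (k + 2)·f(k) = 1.
d = 0 from the (1,1,0) case.
f = c0 ⇒ A·f(k+1) − B(k−1)·f(k) − C = -1. The system {-1 = 0} is inconsistent; no antidifference.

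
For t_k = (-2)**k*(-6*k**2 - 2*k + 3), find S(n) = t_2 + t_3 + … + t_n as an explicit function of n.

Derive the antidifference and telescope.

S(n) = -4*(-2)**n*n**2 - 4*(-2)**n*n + 2*(-2)**n - 12

Step 1: r(k) = 2*(-2*k - 6*(k + 1)**2 + 1)/(6*k**2 + 2*k - 3).
Normal form (A,B,C) = (-2, 1, k**2 + k/3 - 1/2).
Need (-2)·f(k+1) − (1)·f(k) = k**2 + k/3 - 1/2.
Degrees (0,0,2) ⇒ d ≤ 2.
A polynomial solution: f(k) = -(2*k**2 - 2*k - 1)/6.
Then R = B(k−1)f/C = -(2*k**2 - 2*k - 1)/(6*k**2 + 2*k - 3), so s_k = R(k)·t_k = (-2)**k*(2*k**2 - 2*k - 1).
Verify: (-2)**k*(-6*k**2 - 2*k + 3) matches t_k.
Telescope: S(n) = s_(n+1) − s_(2) = (-2)**(n + 1)*(2*n**2 + 2*n - 1) − (12) = -4*(-2)**n*n**2 - 4*(-2)**n*n + 2*(-2)**n - 12.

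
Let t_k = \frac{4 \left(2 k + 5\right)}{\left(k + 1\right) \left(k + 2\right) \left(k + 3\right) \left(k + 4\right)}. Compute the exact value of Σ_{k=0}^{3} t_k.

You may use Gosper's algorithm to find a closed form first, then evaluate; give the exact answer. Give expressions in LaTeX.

Σ = 128/105

Compute t_(k+1)/t_k: get (k + 1)*(2*k + 7)/((k + 5)*(2*k + 5)).
Take A(k)=k + 1, B(k)=k + 5, C(k)=k + 5/2.
Key eq: (k + 1)·f(k+1) = (k + 4)·f(k) + (k + 5/2).
From deg A=1, deg B=1, deg C=1: d=3.
Coefficient equations give f(k) = k*(k + 2)*(k + 4)/6.
Certificate R = B(k−1)f/C = k*(k + 2)*(k + 4)**2/(3*(2*k + 5)) gives s_k = 4*k*(k + 4)/(3*(k**2 + 4*k + 3)).
Verify: 4*(2*k + 5)/(k**4 + 10*k**3 + 35*k**2 + 50*k + 24) matches t_k.
Evaluate s at k=4 and k=0: 128/105 and 0; difference 128/105.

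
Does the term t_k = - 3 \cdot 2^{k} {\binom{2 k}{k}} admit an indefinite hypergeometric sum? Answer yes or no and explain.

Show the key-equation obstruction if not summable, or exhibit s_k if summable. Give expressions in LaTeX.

Compute t_(k+1)/t_k: get 4*(2*k + 1)/(k + 1).
So A=8*k + 4 and B=k + 1, with C=1.
Need (8*k + 4)·f(k+1) − (k)·f(k) = 1.
From deg A=1, deg B=1, deg C=0: d=-1.
Negative degree bound (-1): no f exists, t_k not Gosper-summable.

No — t_k has no hypergeometric antidifference.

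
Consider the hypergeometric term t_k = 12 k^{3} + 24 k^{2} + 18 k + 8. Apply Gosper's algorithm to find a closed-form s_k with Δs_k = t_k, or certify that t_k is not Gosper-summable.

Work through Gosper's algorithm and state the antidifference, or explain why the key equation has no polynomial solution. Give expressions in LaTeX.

The ratio is (6*k**3 + 30*k**2 + 51*k + 31)/(6*k**3 + 12*k**2 + 9*k + 4).
A = 1, B = 1, C = k**3 + 2*k**2 + 3*k/2 + 2/3.
Need (1)·f(k+1) − (1)·f(k) = k**3 + 2*k**2 + 3*k/2 + 2/3.
Degrees (0,0,3) ⇒ d ≤ 4.
Match coefficients ⇒ f(k) = k*(3*k**3 + 2*k**2 + 3)/12.
So s_k = (B(k−1)f/C)·t_k = (k*(3*k**3 + 2*k**2 + 3)/(2*(6*k**3 + 12*k**2 + 9*k + 4)))·t_k = k*(3*k**3 + 2*k**2 + 3).
Verify: 12*k**3 + 24*k**2 + 18*k + 8 matches t_k.

s_k = k \left(3 k^{3} + 2 k^{2} + 3\right)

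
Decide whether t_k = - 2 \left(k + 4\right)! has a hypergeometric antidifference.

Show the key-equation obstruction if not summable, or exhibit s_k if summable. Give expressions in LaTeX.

No — key equation has no polynomial f.

r(k) = k + 5 after simplifying.
Take A(k)=k + 5, B(k)=1, C(k)=1.
Key eq: (k + 5)·f(k+1) = (1)·f(k) + (1).
Bound: deg f ≤ -1.
Bound -1 < 0, so the key equation has no polynomial solution.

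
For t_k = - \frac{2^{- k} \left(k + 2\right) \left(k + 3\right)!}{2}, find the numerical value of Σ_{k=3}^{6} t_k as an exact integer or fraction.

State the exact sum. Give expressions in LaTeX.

Compute t_(k+1)/t_k: get (k + 3)*(k + 4)/(2*(k + 2)).
Normal form (A,B,C) = (k/2 + 2, 1, k + 2).
Solve (k/2 + 2)·f(k+1) − (1)·f(k) = k + 2.
Bound: deg f ≤ 0.
A polynomial solution: f(k) = 2.
R(k) = B(k−1)·f(k)/C(k) = 2/(k + 2); s_k = R·t_k = -factorial(k + 3)/2**k.
Verify: -(k + 2)*factorial(k + 3)/(2*2**k) matches t_k.
Telescoping: Σ = s_(7) − s_(3) = -28350 − (-90) = -28260.

Σ = -28260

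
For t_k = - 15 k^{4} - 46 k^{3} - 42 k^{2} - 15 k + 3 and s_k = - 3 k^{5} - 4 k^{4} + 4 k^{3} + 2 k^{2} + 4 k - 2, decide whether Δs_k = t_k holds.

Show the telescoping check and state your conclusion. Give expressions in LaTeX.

s_(k+1) = -3*k**5 - 19*k**4 - 42*k**3 - 40*k**2 - 11*k + 1
s_(k+1) − s_k = -15*k**4 - 46*k**3 - 42*k**2 - 15*k + 3
(s_(k+1) − s_k) − t_k = 0

Valid: the claim telescopes to t_k.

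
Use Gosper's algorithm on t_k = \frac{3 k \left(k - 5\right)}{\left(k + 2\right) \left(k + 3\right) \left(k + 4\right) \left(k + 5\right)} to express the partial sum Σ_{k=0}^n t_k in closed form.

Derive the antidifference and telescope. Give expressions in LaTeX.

S(n) = \frac{n \left(n^{2} - 24 n - 25\right)}{12 \left(n^{3} + 12 n^{2} + 47 n + 60\right)}

The ratio is (k - 4)*(k + 1)*(k + 2)/(k*(k - 5)*(k + 6)).
A = k + 2, B = k + 6, C = k**2 - 5*k.
Set up (k + 2)·f(k+1) − (k + 5)·f(k) − (k**2 - 5*k) = 0.
d = 3 from the (1,1,2) case.
Solving with deg f ≤ 3: f(k) = k*(k - 26)*(k - 1)/36.
R(k) = B(k−1)·f(k)/C(k) = (k - 26)*(k - 1)*(k + 5)/(36*(k - 5)); s_k = R·t_k = k*(k**2 - 27*k + 26)/(12*(k + 2)*(k + 3)*(k + 4)).
Check: Δs_k = 3*k*(k - 5)/(k**4 + 14*k**3 + 71*k**2 + 154*k + 120). ✓
Σ_(k=0)^n t_k = s_(n+1) − s_(0) = (n*(n**2 - 24*n - 25)/(12*(n**3 + 12*n**2 + 47*n + 60))) − (0), i.e. n*(n**2 - 24*n - 25)/(12*(n**3 + 12*n**2 + 47*n + 60)).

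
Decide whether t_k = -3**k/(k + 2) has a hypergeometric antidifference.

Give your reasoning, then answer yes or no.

Ratio r(k) = 3*(k + 2)/(k + 3).
Take A(k)=3*k + 6, B(k)=k + 3, C(k)=1.
Solve (3*k + 6)·f(k+1) − (k + 2)·f(k) = 1.
From deg A=1, deg B=1, deg C=0: d=-1.
deg f ≤ -1 is impossible — no certificate.

No — key equation has no polynomial f.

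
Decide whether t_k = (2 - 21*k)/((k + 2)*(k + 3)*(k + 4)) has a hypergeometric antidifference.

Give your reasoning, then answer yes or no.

Step 1: r(k) = (k + 2)*(21*k + 19)/((k + 5)*(21*k - 2)).
So A=k + 2 and B=k + 5, with C=k - 2/21.
Solve (k + 2)·f(k+1) − (k + 4)·f(k) = k - 2/21.
deg f ≤ 2 (via 1,1,1).
Solving with deg f ≤ 2: f(k) = k*(10*k - 13)/63.
Then R = B(k−1)f/C = k*(k + 4)*(10*k - 13)/(3*(21*k - 2)), so s_k = R(k)·t_k = k*(13 - 10*k)/(3*(k + 2)*(k + 3)).
Check: Δs_k = (2 - 21*k)/(k**3 + 9*k**2 + 26*k + 24). ✓

Yes. s_k = k*(13 - 10*k)/(3*(k + 2)*(k + 3)).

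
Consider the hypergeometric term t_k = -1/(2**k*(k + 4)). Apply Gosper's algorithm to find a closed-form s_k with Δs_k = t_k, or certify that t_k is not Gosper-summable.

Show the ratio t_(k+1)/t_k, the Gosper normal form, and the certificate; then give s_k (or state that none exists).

not Gosper-summable; s_k does not exist

The ratio is (k + 4)/(2*(k + 5)).
So A=k/2 + 2 and B=k + 5, with C=1.
f must satisfy (k/2 + 2)·f(k+1) − (k + 4)·f(k) = 1.
Bound: deg f ≤ -1.
deg f ≤ -1 is impossible — no certificate.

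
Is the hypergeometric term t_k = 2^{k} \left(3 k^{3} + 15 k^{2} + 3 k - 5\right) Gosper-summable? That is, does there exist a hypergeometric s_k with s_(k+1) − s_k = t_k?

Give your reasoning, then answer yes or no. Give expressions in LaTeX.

Yes. s_k = 2^{k} \left(3 k^{3} - 3 k^{2} - 3 k + 1\right).

t_(k+1)/t_k = 2*(3*k**3 + 24*k**2 + 42*k + 16)/(3*k**3 + 15*k**2 + 3*k - 5).
So A=2 and B=1, with C=k**3 + 5*k**2 + k - 5/3.
Need (2)·f(k+1) − (1)·f(k) = k**3 + 5*k**2 + k - 5/3.
Degrees (0,0,3) ⇒ d ≤ 3.
Match coefficients ⇒ f(k) = (3*k**3 - 3*k**2 - 3*k + 1)/3.
Get s_k = R·t_k = 2**k*(3*k**3 - 3*k**2 - 3*k + 1) with R(k) = B(k−1)f(k)/C(k) = (3*k**3 - 3*k**2 - 3*k + 1)/(3*k**3 + 15*k**2 + 3*k - 5).
s_(k+1) − s_k = 2**k*(3*k**3 + 15*k**2 + 3*k - 5) = t_k.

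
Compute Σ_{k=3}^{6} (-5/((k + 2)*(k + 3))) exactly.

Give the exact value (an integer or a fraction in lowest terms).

t_(k+1)/t_k = (k + 2)/(k + 4).
Take A(k)=k + 2, B(k)=k + 4, C(k)=1.
Key eq: (k + 2)·f(k+1) = (k + 3)·f(k) + (1).
Bound: deg f ≤ 1.
Solve for f: f(k) = k/2 (degree 1 ≤ 1).
Get s_k = R·t_k = -5*k/(2*k + 4) with R(k) = B(k−1)f(k)/C(k) = k*(k + 3)/2.
s_(k+1) − s_k = -5/(k**2 + 5*k + 6) = t_k.
Evaluate s at k=7 and k=3: -35/18 and -3/2; difference -4/9.

Σ = -4/9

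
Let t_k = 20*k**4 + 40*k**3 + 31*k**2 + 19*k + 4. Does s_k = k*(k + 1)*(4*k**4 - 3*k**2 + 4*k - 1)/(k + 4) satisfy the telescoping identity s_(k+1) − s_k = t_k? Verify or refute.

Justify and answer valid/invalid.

Invalid: residual 3*(-16*k**5 - 120*k**4 - 194*k**3 - 139*k**2 - 81*k - 16)/(k**2 + 9*k + 20) ≠ 0.

s_(k+1) = (k + 1)*(k + 2)*(4*k + 4*(k + 1)**4 - 3*(k + 1)**2 + 3)/(k + 5)
s_(k+1) − s_k = (20*k**6 + 172*k**5 + 431*k**4 + 516*k**3 + 378*k**2 + 173*k + 32)/(k**2 + 9*k + 20)
(s_(k+1) − s_k) − t_k = 3*(-16*k**5 - 120*k**4 - 194*k**3 - 139*k**2 - 81*k - 16)/(k**2 + 9*k + 20)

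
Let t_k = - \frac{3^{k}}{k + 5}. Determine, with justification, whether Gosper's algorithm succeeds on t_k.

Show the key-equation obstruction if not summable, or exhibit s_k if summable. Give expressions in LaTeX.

No — key equation has no polynomial f.

Step 1: r(k) = 3*(k + 5)/(k + 6).
Normal form (A,B,C) = (3*k + 15, k + 6, 1).
f must satisfy (3*k + 15)·f(k+1) − (k + 5)·f(k) = 1.
Degrees (1,1,0) ⇒ d ≤ -1.
Bound -1 < 0, so the key equation has no polynomial solution.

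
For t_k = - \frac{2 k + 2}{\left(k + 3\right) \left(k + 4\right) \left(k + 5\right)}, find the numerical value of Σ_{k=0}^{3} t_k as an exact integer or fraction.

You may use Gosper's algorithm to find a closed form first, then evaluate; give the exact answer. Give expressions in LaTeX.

Σ = -5/42

The ratio is (k + 2)*(k + 3)/((k + 1)*(k + 6)).
A = k + 3, B = k + 6, C = k + 1.
Need (k + 3)·f(k+1) − (k + 5)·f(k) = k + 1.
deg f ≤ 2 (via 1,1,1).
Coefficient equations give f(k) = k*(k + 1)/6.
R(k) = B(k−1)·f(k)/C(k) = k*(k + 5)/6; s_k = R·t_k = -k*(k + 1)/(3*(k + 3)*(k + 4)).
s_(k+1) − s_k = 2*(-k - 1)/(k**3 + 12*k**2 + 47*k + 60) = t_k.
Telescoping: Σ = s_(4) − s_(0) = -5/42 − (0) = -5/42.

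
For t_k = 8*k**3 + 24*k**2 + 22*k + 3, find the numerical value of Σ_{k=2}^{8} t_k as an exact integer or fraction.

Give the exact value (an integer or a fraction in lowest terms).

t_(k+1)/t_k = (8*k**3 + 48*k**2 + 94*k + 57)/(8*k**3 + 24*k**2 + 22*k + 3).
A = 1, B = 1, C = k**3 + 3*k**2 + 11*k/4 + 3/8.
Solve (1)·f(k+1) − (1)·f(k) = k**3 + 3*k**2 + 11*k/4 + 3/8.
From deg A=0, deg B=0, deg C=3: d=4.
A polynomial solution: f(k) = k*(2*k**3 + 4*k**2 + k - 4)/8.
Then R = B(k−1)f/C = k*(2*k**3 + 4*k**2 + k - 4)/(8*k**3 + 24*k**2 + 22*k + 3), so s_k = R(k)·t_k = k*(2*k**3 + 4*k**2 + k - 4).
Verify: 8*k**3 + 24*k**2 + 22*k + 3 matches t_k.
Evaluate s at k=9 and k=2: 16083 and 60; difference 16023.

Σ = 16023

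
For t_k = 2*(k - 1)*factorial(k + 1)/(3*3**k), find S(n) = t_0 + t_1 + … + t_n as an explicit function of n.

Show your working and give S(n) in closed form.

Compute t_(k+1)/t_k: get k*(k + 2)/(3*(k - 1)).
Gosper form: A/B · C(k+1)/C(k) with A=k/3 + 2/3, B=1, C=k - 1.
Solve (k/3 + 2/3)·f(k+1) − (1)·f(k) = k - 1.
Degrees (1,0,1) ⇒ d ≤ 0.
Match coefficients ⇒ f(k) = 3.
R(k) = B(k−1)·f(k)/C(k) = 3/(k - 1); s_k = R·t_k = 2*factorial(k + 1)/3**k.
Check: Δs_k = 2*(k - 1)*factorial(k + 1)/(3*3**k). ✓
Evaluate: s_(n+1) = 2*3**(-n - 1)*factorial(n + 2); subtract s_(0) = 2 ⇒ S(n) = -2 + 2*factorial(n + 2)/(3*3**n).

S(n) = -2 + 2*factorial(n + 2)/(3*3**n)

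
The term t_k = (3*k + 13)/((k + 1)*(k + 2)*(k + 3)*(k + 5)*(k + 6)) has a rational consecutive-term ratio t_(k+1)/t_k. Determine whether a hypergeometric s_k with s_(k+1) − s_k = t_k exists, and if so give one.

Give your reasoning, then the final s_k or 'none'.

s_k = k*(k**2 + 8*k + 17)/(10*(k**3 + 8*k**2 + 17*k + 10))

Ratio r(k) = (k + 1)*(k + 5)*(3*k + 16)/((k + 4)*(k + 7)*(3*k + 13)).
Normal form (A,B,C) = (k + 1, k + 7, k**2 + 25*k/3 + 52/3).
Need (k + 1)·f(k+1) − (k + 6)·f(k) = k**2 + 25*k/3 + 52/3.
Degrees (1,1,2) ⇒ d ≤ 5.
Match coefficients ⇒ f(k) = k*(k + 3)*(k + 4)*(k**2 + 8*k + 17)/30.
Certificate R = B(k−1)f/C = k*(k + 3)*(k + 6)*(k**2 + 8*k + 17)/(10*(3*k + 13)) gives s_k = k*(k**2 + 8*k + 17)/(10*(k**3 + 8*k**2 + 17*k + 10)).
Verify: (3*k + 13)/(k**5 + 17*k**4 + 107*k**3 + 307*k**2 + 396*k + 180) matches t_k.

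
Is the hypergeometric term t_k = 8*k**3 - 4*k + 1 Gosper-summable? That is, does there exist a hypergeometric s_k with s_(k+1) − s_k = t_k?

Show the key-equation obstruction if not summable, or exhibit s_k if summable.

Yes. s_k = k*(2*k**3 - 4*k**2 + 3).

t_(k+1)/t_k = (-4*k + 8*(k + 1)**3 - 3)/(8*k**3 - 4*k + 1).
Factor: A=1; B=1; C=k**3 - k/2 + 1/8.
Set up (1)·f(k+1) − (1)·f(k) − (k**3 - k/2 + 1/8) = 0.
deg f ≤ 4 (via 0,0,3).
Coefficient equations give f(k) = k*(2*k**3 - 4*k**2 + 3)/8.
Get s_k = R·t_k = k*(2*k**3 - 4*k**2 + 3) with R(k) = B(k−1)f(k)/C(k) = k*(2*k**3 - 4*k**2 + 3)/((2*k - 1)*(4*k**2 + 2*k - 1)).
Check: Δs_k = 8*k**3 - 4*k + 1. ✓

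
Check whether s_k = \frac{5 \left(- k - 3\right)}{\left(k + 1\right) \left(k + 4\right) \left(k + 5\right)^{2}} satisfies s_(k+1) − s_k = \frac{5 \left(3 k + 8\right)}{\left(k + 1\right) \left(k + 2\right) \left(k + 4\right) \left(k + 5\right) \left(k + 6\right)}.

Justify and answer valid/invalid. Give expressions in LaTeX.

Invalid: residual \frac{10 \left(- 4 k^{2} - 31 k - 52\right)}{k^{7} + 29 k^{6} + 349 k^{5} + 2243 k^{4} + 8230 k^{3} + 16988 k^{2} + 17880 k + 7200} ≠ 0.

s_(k+1) = 5*(-k - 4)/((k + 2)*(k + 5)*(k + 6)**2)
s_(k+1) − s_k = 5*(3*k**3 + 33*k**2 + 116*k + 136)/(k**7 + 29*k**6 + 349*k**5 + 2243*k**4 + 8230*k**3 + 16988*k**2 + 17880*k + 7200)
(s_(k+1) − s_k) − t_k = 10*(-4*k**2 - 31*k - 52)/(k**7 + 29*k**6 + 349*k**5 + 2243*k**4 + 8230*k**3 + 16988*k**2 + 17880*k + 7200)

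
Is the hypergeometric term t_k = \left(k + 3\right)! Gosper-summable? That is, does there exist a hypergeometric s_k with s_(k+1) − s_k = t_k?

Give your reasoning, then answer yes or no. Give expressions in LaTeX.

No — t_k has no hypergeometric antidifference.

Step 1: r(k) = k + 4.
Gosper form: A/B · C(k+1)/C(k) with A=k + 4, B=1, C=1.
f must satisfy (k + 4)·f(k+1) − (1)·f(k) = 1.
Degrees (1,0,0) ⇒ d ≤ -1.
deg f ≤ -1 is impossible — no certificate.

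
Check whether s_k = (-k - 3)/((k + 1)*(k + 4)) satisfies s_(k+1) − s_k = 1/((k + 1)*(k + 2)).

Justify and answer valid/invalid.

Invalid: residual 2*(-k - 3)/(k**4 + 12*k**3 + 49*k**2 + 78*k + 40) ≠ 0.

s_(k+1) = (-k - 4)/((k + 2)*(k + 5))
s_(k+1) − s_k = (k**2 + 7*k + 14)/(k**4 + 12*k**3 + 49*k**2 + 78*k + 40)
(s_(k+1) − s_k) − t_k = 2*(-k - 3)/(k**4 + 12*k**3 + 49*k**2 + 78*k + 40)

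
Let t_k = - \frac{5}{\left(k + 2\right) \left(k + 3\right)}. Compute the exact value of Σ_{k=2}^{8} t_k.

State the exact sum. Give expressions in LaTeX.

Step 1: r(k) = (k + 2)/(k + 4).
So A=k + 2 and B=k + 4, with C=1.
Solve (k + 2)·f(k+1) − (k + 3)·f(k) = 1.
d = 1 from the (1,1,0) case.
Solve for f: f(k) = k/2 (degree 1 ≤ 1).
Certificate R = B(k−1)f/C = k*(k + 3)/2 gives s_k = -5*k/(2*k + 4).
Verify: -5/(k**2 + 5*k + 6) matches t_k.
Telescoping: Σ = s_(9) − s_(2) = -45/22 − (-5/4) = -35/44.

Σ = -35/44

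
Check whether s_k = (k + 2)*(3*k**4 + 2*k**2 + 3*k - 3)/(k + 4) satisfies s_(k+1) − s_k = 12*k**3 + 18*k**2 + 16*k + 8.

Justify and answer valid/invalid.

s_(k+1) = (k + 3)*(3*k + 3*(k + 1)**4 + 2*(k + 1)**2)/(k + 5)
s_(k+1) − s_k = 2*(6*k**5 + 54*k**4 + 143*k**3 + 170*k**2 + 127*k + 45)/(k**2 + 9*k + 20)
(s_(k+1) − s_k) − t_k = 2*(-9*k**4 - 66*k**3 - 86*k**2 - 69*k - 35)/(k**2 + 9*k + 20)

Invalid: residual 2*(-9*k**4 - 66*k**3 - 86*k**2 - 69*k - 35)/(k**2 + 9*k + 20) ≠ 0.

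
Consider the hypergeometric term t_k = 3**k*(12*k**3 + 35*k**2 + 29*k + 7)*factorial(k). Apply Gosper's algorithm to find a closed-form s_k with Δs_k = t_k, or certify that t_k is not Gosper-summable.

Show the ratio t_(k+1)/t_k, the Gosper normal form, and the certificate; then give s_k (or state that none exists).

Ratio r(k) = 3*(12*k**4 + 83*k**3 + 206*k**2 + 218*k + 83)/(12*k**3 + 35*k**2 + 29*k + 7).
Factor: A=3*k + 3; B=1; C=k**3 + 35*k**2/12 + 29*k/12 + 7/12.
Key eq: (3*k + 3)·f(k+1) = (1)·f(k) + (k**3 + 35*k**2/12 + 29*k/12 + 7/12).
From deg A=1, deg B=0, deg C=3: d=2.
A polynomial solution: f(k) = (4*k**2 + k - 4)/12.
So s_k = (B(k−1)f/C)·t_k = ((4*k**2 + k - 4)/(12*k**3 + 35*k**2 + 29*k + 7))·t_k = 3**k*(4*k**2 + k - 4)*factorial(k).
Verify: 3**k*(12*k**3 + 35*k**2 + 29*k + 7)*factorial(k) matches t_k.

s_k = 3**k*(4*k**2 + k - 4)*factorial(k)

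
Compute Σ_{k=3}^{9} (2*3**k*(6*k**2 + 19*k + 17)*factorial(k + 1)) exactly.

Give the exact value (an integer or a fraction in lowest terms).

Σ = 98995979165328

Step 1: r(k) = 3*(6*k**3 + 43*k**2 + 104*k + 84)/(6*k**2 + 19*k + 17).
Normal form (A,B,C) = (3*k + 6, 1, k**2 + 19*k/6 + 17/6).
Key eq: (3*k + 6)·f(k+1) = (1)·f(k) + (k**2 + 19*k/6 + 17/6).
From deg A=1, deg B=0, deg C=2: d=1.
Solve for f: f(k) = (2*k + 1)/6 (degree 1 ≤ 1).
So s_k = (B(k−1)f/C)·t_k = ((2*k + 1)/(6*k**2 + 19*k + 17))·t_k = 2*3**k*(2*k + 1)*factorial(k + 1).
Δs = 2*3**k*(6*k**2 + 19*k + 17)*factorial(k + 1), as required.
Telescoping: Σ = s_(10) − s_(3) = 98995979174400 − (9072) = 98995979165328.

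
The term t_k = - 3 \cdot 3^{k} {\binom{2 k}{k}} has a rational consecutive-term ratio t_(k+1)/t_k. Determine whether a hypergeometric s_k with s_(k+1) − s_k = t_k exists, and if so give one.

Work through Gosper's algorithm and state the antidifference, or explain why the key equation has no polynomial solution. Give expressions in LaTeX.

none — t_k is not Gosper-summable

Step 1: r(k) = 6*(2*k + 1)/(k + 1).
Take A(k)=12*k + 6, B(k)=k + 1, C(k)=1.
Key eq: (12*k + 6)·f(k+1) = (k)·f(k) + (1).
Bound: deg f ≤ -1.
deg f ≤ -1 is impossible — no certificate.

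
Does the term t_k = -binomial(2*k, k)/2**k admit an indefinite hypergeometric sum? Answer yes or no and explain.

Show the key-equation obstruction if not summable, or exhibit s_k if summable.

No — t_k has no hypergeometric antidifference.

r(k) = (2*k + 1)/(k + 1) after simplifying.
Factor: A=2*k + 1; B=k + 1; C=1.
Set up (2*k + 1)·f(k+1) − (k)·f(k) − (1) = 0.
deg f ≤ -1 (via 1,1,0).
deg f ≤ -1 is impossible — no certificate.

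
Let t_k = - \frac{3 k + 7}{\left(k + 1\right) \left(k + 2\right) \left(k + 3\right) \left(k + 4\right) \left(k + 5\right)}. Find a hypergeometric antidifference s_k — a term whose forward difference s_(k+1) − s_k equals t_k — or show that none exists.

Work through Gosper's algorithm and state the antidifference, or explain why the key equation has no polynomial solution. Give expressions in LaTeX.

Compute t_(k+1)/t_k: get (k + 1)*(3*k + 10)/((k + 6)*(3*k + 7)).
A = k + 1, B = k + 6, C = k + 7/3.
Solve (k + 1)·f(k+1) − (k + 5)·f(k) = k + 7/3.
Degrees (1,1,1) ⇒ d ≤ 4.
Solve for f: f(k) = k*(k + 2)*(k**2 + 8*k + 19)/36 (degree 4 ≤ 4).
Then R = B(k−1)f/C = k*(k + 2)*(k + 5)*(k**2 + 8*k + 19)/(12*(3*k + 7)), so s_k = R(k)·t_k = k*(-k**2 - 8*k - 19)/(12*(k**3 + 8*k**2 + 19*k + 12)).
s_(k+1) − s_k = (-3*k - 7)/(k**5 + 15*k**4 + 85*k**3 + 225*k**2 + 274*k + 120) = t_k.

s_k = \frac{k \left(- k^{2} - 8 k - 19\right)}{12 \left(k^{3} + 8 k^{2} + 19 k + 12\right)}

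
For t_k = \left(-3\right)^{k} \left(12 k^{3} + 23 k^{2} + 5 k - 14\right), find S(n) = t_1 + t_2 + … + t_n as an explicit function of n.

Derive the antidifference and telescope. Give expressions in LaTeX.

Step 1: r(k) = 3*(-12*k**3 - 59*k**2 - 87*k - 26)/(12*k**3 + 23*k**2 + 5*k - 14).
Take A(k)=-3, B(k)=1, C(k)=k**3 + 23*k**2/12 + 5*k/12 - 7/6.
f must satisfy (-3)·f(k+1) − (1)·f(k) = k**3 + 23*k**2/12 + 5*k/12 - 7/6.
deg f ≤ 3 (via 0,0,3).
Match coefficients ⇒ f(k) = -(3*k**3 - k**2 - 4*k - 2)/12.
So s_k = (B(k−1)f/C)·t_k = (-(3*k**3 - k**2 - 4*k - 2)/(12*k**3 + 23*k**2 + 5*k - 14))·t_k = (-3)**k*(-3*k**3 + k**2 + 4*k + 2).
s_(k+1) − s_k = (-3)**k*(12*k**3 + 23*k**2 + 5*k - 14) = t_k.
Telescope: S(n) = s_(n+1) − s_(1) = (-3)**(n + 1)*(-3*n**3 - 8*n**2 - 3*n + 4) − (-12) = 9*(-3)**n*n**3 + 24*(-3)**n*n**2 + 9*(-3)**n*n - 12*(-3)**n + 12.

S(n) = 9 \left(-3\right)^{n} n^{3} + 24 \left(-3\right)^{n} n^{2} + 9 \left(-3\right)^{n} n - 12 \left(-3\right)^{n} + 12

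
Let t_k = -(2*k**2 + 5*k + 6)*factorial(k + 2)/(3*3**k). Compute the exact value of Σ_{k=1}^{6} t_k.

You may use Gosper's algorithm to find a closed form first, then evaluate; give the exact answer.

The ratio is (k + 3)*(5*k + 2*(k + 1)**2 + 11)/(3*(2*k**2 + 5*k + 6)).
Normal form (A,B,C) = (k/3 + 1, 1, k**2 + 5*k/2 + 3).
f must satisfy (k/3 + 1)·f(k+1) − (1)·f(k) = k**2 + 5*k/2 + 3.
From deg A=1, deg B=0, deg C=2: d=1.
Solve for f: f(k) = 3*(2*k + 3)/2 (degree 1 ≤ 1).
So s_k = (B(k−1)f/C)·t_k = (3*(2*k + 3)/(2*k**2 + 5*k + 6))·t_k = -(2*k + 3)*factorial(k + 2)/3**k.
Δs = -(2*k**2 + 5*k + 6)*factorial(k + 2)/(3*3**k), as required.
Evaluate s at k=7 and k=1: -76160/27 and -10; difference -75890/27.

Σ = -75890/27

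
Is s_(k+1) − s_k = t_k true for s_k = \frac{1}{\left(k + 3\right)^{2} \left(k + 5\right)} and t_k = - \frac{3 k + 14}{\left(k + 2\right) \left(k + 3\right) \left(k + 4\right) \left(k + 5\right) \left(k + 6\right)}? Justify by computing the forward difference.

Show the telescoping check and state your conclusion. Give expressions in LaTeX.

Invalid: residual \frac{4 k^{2} + 33 k + 66}{k^{7} + 27 k^{6} + 307 k^{5} + 1905 k^{4} + 6964 k^{3} + 14988 k^{2} + 17568 k + 8640} ≠ 0.

s_(k+1) = 1/((k + 4)**2*(k + 6))
s_(k+1) − s_k = 1/((k + 4)**2*(k + 6)) - 1/((k + 3)**2*(k + 5))
(s_(k+1) − s_k) − t_k = (4*k**2 + 33*k + 66)/(k**7 + 27*k**6 + 307*k**5 + 1905*k**4 + 6964*k**3 + 14988*k**2 + 17568*k + 8640)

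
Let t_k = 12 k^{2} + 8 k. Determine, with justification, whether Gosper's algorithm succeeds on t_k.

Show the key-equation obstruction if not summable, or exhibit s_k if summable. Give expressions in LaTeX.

Yes. s_k = 2 k \left(2 k^{2} - k - 1\right).

t_(k+1)/t_k = (3*k**2 + 8*k + 5)/(k*(3*k + 2)).
Factor: A=1; B=1; C=k**2 + 2*k/3.
Key eq: (1)·f(k+1) = (1)·f(k) + (k**2 + 2*k/3).
d = 3 from the (0,0,2) case.
Coefficient equations give f(k) = k*(k - 1)*(2*k + 1)/6.
Get s_k = R·t_k = 2*k*(2*k**2 - k - 1) with R(k) = B(k−1)f(k)/C(k) = (k - 1)*(2*k + 1)/(2*(3*k + 2)).
s_(k+1) − s_k = 4*k*(3*k + 2) = t_k.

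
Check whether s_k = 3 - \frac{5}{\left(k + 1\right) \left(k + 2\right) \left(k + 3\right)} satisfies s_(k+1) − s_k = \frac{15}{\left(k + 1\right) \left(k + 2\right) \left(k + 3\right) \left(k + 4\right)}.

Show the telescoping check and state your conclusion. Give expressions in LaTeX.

Valid: the claim telescopes to t_k.

s_(k+1) = 3 - 5/((k + 2)*(k + 3)*(k + 4))
s_(k+1) − s_k = 15/((k + 1)*(k + 2)*(k + 3)*(k + 4))
(s_(k+1) − s_k) − t_k = 0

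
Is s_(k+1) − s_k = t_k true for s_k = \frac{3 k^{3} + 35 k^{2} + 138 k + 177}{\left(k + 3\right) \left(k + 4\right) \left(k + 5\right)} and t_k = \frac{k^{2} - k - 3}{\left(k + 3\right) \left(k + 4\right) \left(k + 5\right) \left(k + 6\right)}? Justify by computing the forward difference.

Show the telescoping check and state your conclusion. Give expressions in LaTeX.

Valid — Δs_k = t_k.

s_(k+1) = (138*k + 3*(k + 1)**3 + 35*(k + 1)**2 + 315)/((k + 4)*(k + 5)*(k + 6))
s_(k+1) − s_k = (k**2 - k - 3)/(k**4 + 18*k**3 + 119*k**2 + 342*k + 360)
(s_(k+1) − s_k) − t_k = 0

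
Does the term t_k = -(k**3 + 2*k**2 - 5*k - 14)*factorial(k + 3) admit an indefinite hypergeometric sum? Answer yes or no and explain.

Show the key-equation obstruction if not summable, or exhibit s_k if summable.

Compute t_(k+1)/t_k: get (k**4 + 9*k**3 + 22*k**2 - 8*k - 64)/(k**3 + 2*k**2 - 5*k - 14).
Factor: A=k + 4; B=1; C=k**3 + 2*k**2 - 5*k - 14.
f must satisfy (k + 4)·f(k+1) − (1)·f(k) = k**3 + 2*k**2 - 5*k - 14.
d = 2 from the (1,0,3) case.
Coefficient equations give f(k) = k**2 - 3*k - 2.
Then R = B(k−1)f/C = (k**2 - 3*k - 2)/(k**3 + 2*k**2 - 5*k - 14), so s_k = R(k)·t_k = (-k**2 + 3*k + 2)*factorial(k + 3).
Δs = -(k**3 + 2*k**2 - 5*k - 14)*factorial(k + 3), as required.

Yes. s_k = (-k**2 + 3*k + 2)*factorial(k + 3).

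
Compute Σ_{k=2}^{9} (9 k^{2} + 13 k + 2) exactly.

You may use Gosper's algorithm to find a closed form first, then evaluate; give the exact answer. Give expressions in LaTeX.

r(k) = (9*k**2 + 31*k + 24)/(9*k**2 + 13*k + 2) after simplifying.
Take A(k)=1, B(k)=1, C(k)=k**2 + 13*k/9 + 2/9.
Set up (1)·f(k+1) − (1)·f(k) − (k**2 + 13*k/9 + 2/9) = 0.
deg f ≤ 3 (via 0,0,2).
Solve for f: f(k) = k*(3*k**2 + 2*k - 3)/9 (degree 3 ≤ 3).
Certificate R = B(k−1)f/C = k*(3*k**2 + 2*k - 3)/(9*k**2 + 13*k + 2) gives s_k = k*(3*k**2 + 2*k - 3).
Check: Δs_k = 9*k**2 + 13*k + 2. ✓
Sum = s_(10) − s_(2); s_(10) = 3170, s_(2) = 26 ⇒ 3144.

Σ = 3144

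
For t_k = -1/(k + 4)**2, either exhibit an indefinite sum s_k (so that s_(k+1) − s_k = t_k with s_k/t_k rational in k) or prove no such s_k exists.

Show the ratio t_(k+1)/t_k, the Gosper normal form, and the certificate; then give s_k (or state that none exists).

r(k) = (k + 4)**2/(k + 5)**2 after simplifying.
A = k**2 + 8*k + 16, B = k**2 + 10*k + 25, C = 1.
f must satisfy (k**2 + 8*k + 16)·f(k+1) − (k**2 + 8*k + 16)·f(k) = 1.
Degrees (2,2,0) ⇒ d ≤ 0.
Generic f = c0 gives residual -1; -1 = 0 cannot hold, so t_k is not Gosper-summable.

none (Gosper's algorithm certifies no s_k)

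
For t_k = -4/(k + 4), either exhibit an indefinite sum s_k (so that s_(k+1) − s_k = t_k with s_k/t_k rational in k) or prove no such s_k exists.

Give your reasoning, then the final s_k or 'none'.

Step 1: r(k) = (k + 4)/(k + 5).
Take A(k)=k + 4, B(k)=k + 5, C(k)=1.
Set up (k + 4)·f(k+1) − (k + 4)·f(k) − (1) = 0.
From deg A=1, deg B=1, deg C=0: d=0.
Generic f = c0 gives residual -1; -1 = 0 cannot hold, so t_k is not Gosper-summable.

not Gosper-summable; s_k does not exist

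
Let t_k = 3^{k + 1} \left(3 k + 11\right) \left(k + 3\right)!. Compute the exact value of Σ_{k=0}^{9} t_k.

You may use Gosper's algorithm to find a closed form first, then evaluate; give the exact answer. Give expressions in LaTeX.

Ratio r(k) = 3*(k + 4)*(3*k + 14)/(3*k + 11).
Factor: A=3*k + 12; B=1; C=k + 11/3.
f must satisfy (3*k + 12)·f(k+1) − (1)·f(k) = k + 11/3.
Degrees (1,0,1) ⇒ d ≤ 0.
Solving with deg f ≤ 0: f(k) = 1/3.
So s_k = (B(k−1)f/C)·t_k = (1/(3*k + 11))·t_k = 3**(k + 1)*factorial(k + 3).
s_(k+1) − s_k = 3**(k + 1)*(3*k + 11)*factorial(k + 3) = t_k.
Sum = s_(10) − s_(0); s_(10) = 1103098053657600, s_(0) = 18 ⇒ 1103098053657582.

Σ = 1103098053657582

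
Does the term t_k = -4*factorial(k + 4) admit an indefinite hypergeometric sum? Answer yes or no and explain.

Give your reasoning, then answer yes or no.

No; the degree bound rules out any f.

r(k) = k + 5 after simplifying.
So A=k + 5 and B=1, with C=1.
Need (k + 5)·f(k+1) − (1)·f(k) = 1.
d = -1 from the (1,0,0) case.
d = -1 < 0 ⇒ no nonzero polynomial f; not summable.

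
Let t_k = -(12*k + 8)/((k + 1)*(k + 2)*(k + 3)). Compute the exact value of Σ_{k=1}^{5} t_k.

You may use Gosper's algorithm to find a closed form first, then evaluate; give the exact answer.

Σ = -185/84

Step 1: r(k) = (k + 1)*(3*k + 5)/((k + 4)*(3*k + 2)).
Normal form (A,B,C) = (k + 1, k + 4, k + 2/3).
Set up (k + 1)·f(k+1) − (k + 3)·f(k) − (k + 2/3) = 0.
deg f ≤ 2 (via 1,1,1).
Match coefficients ⇒ f(k) = k*(5*k + 3)/12.
Then R = B(k−1)f/C = k*(k + 3)*(5*k + 3)/(4*(3*k + 2)), so s_k = R(k)·t_k = -k*(5*k + 3)/((k + 1)*(k + 2)).
Check: Δs_k = 4*(-3*k - 2)/(k**3 + 6*k**2 + 11*k + 6). ✓
Σ_(k=1)^(5) t_k = s_(6) − s_(1) = -99/28 − (-4/3) = -185/84.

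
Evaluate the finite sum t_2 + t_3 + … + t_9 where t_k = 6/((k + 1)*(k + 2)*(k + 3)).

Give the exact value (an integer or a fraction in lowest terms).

Compute t_(k+1)/t_k: get (k + 1)/(k + 4).
Gosper form: A/B · C(k+1)/C(k) with A=k + 1, B=k + 4, C=1.
Key eq: (k + 1)·f(k+1) = (k + 3)·f(k) + (1).
Degrees (1,1,0) ⇒ d ≤ 2.
Coefficient equations give f(k) = k*(k + 3)/4.
R(k) = B(k−1)·f(k)/C(k) = k*(k + 3)**2/4; s_k = R·t_k = 3*k*(k + 3)/(2*(k + 1)*(k + 2)).
s_(k+1) − s_k = 6/(k**3 + 6*k**2 + 11*k + 6) = t_k.
Evaluate s at k=10 and k=2: 65/44 and 5/4; difference 5/22.

Σ = 5/22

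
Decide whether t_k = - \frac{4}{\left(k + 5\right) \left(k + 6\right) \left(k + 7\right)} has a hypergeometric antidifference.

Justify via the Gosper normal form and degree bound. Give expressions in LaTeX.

Yes. s_k = \frac{k \left(- k - 11\right)}{15 \left(k + 5\right) \left(k + 6\right)}.

Compute t_(k+1)/t_k: get (k + 5)/(k + 8).
So A=k + 5 and B=k + 8, with C=1.
Set up (k + 5)·f(k+1) − (k + 7)·f(k) − (1) = 0.
Bound: deg f ≤ 2.
Match coefficients ⇒ f(k) = k*(k + 11)/60.
Then R = B(k−1)f/C = k*(k + 7)*(k + 11)/60, so s_k = R(k)·t_k = k*(-k - 11)/(15*(k + 5)*(k + 6)).
Δs = -4/(k**3 + 18*k**2 + 107*k + 210), as required.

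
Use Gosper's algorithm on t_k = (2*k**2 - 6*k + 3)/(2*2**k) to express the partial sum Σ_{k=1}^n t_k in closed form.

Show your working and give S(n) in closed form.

S(n) = 2**(-n - 1)*(3*2**n - 2*n**2 - 2*n - 3)

Ratio r(k) = (k**2 - k - 1/2)/(2*k**2 - 6*k + 3).
A = 1/2, B = 1, C = k**2 - 3*k + 3/2.
f must satisfy (1/2)·f(k+1) − (1)·f(k) = k**2 - 3*k + 3/2.
From deg A=0, deg B=0, deg C=2: d=2.
Solving with deg f ≤ 2: f(k) = -2*k**2 + 2*k - 3.
So s_k = (B(k−1)f/C)·t_k = (-2*(2*k**2 - 2*k + 3)/(2*k**2 - 6*k + 3))·t_k = (-2*k**2 + 2*k - 3)/2**k.
s_(k+1) − s_k = (2*k**2 - 6*k + 3)/(2*2**k) = t_k.
s_(n+1) = 2**(-n - 1)*(-2*n**2 - 2*n - 3) and s_(1) = -3/2, so S(n) = 2**(-n - 1)*(3*2**n - 2*n**2 - 2*n - 3).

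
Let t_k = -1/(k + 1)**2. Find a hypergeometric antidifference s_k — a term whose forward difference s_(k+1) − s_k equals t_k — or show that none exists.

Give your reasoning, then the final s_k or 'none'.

Ratio r(k) = (k + 1)**2/(k + 2)**2.
Normal form (A,B,C) = (k**2 + 2*k + 1, k**2 + 4*k + 4, 1).
Need (k**2 + 2*k + 1)·f(k+1) − (k**2 + 2*k + 1)·f(k) = 1.
Bound: deg f ≤ 0.
Generic f = c0 gives residual -1; -1 = 0 cannot hold, so t_k is not Gosper-summable.

none (Gosper's algorithm certifies no s_k)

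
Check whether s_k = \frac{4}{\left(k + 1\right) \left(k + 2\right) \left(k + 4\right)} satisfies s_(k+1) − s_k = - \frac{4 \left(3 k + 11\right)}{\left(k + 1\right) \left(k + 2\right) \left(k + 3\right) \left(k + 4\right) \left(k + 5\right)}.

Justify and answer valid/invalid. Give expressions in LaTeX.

s_(k+1) = 4/((k + 2)*(k + 3)*(k + 5))
s_(k+1) − s_k = 4*(-3*k - 11)/(k**5 + 15*k**4 + 85*k**3 + 225*k**2 + 274*k + 120)
(s_(k+1) − s_k) − t_k = 0

valid (s_(k+1) − s_k reduces to t_k)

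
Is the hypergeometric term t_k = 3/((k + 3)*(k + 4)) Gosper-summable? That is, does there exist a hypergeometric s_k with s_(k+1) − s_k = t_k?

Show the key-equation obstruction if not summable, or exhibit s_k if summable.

Yes. s_k = k/(k + 3).

Compute t_(k+1)/t_k: get (k + 3)/(k + 5).
Take A(k)=k + 3, B(k)=k + 5, C(k)=1.
f must satisfy (k + 3)·f(k+1) − (k + 4)·f(k) = 1.
d = 1 from the (1,1,0) case.
Solve for f: f(k) = k/3 (degree 1 ≤ 1).
Certificate R = B(k−1)f/C = k*(k + 4)/3 gives s_k = k/(k + 3).
Check: Δs_k = 3/(k**2 + 7*k + 12). ✓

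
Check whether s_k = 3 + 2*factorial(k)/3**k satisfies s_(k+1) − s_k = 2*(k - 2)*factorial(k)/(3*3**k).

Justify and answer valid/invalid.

Valid: the claim telescopes to t_k.

s_(k+1) = (9*3**k + 2*k*factorial(k) + 2*factorial(k))/(3*3**k)
s_(k+1) − s_k = 2*(k - 2)*factorial(k)/(3*3**k)
(s_(k+1) − s_k) − t_k = 0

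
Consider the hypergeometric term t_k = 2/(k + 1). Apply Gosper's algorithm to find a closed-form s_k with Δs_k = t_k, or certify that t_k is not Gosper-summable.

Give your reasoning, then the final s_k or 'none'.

none — t_k is not Gosper-summable

Step 1: r(k) = (k + 1)/(k + 2).
So A=k + 1 and B=k + 2, with C=1.
Solve (k + 1)·f(k+1) − (k + 1)·f(k) = 1.
Degrees (1,1,0) ⇒ d ≤ 0.
Put f(k) = c0: A·f(k+1) − B(k−1)·f(k) − C = -1; need -1 = 0 — inconsistent ⇒ no f, not summable.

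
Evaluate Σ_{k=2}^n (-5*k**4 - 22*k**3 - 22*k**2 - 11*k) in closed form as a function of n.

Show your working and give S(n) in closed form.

t_(k+1)/t_k = (5*k**4 + 42*k**3 + 118*k**2 + 141*k + 60)/(k*(5*k**3 + 22*k**2 + 22*k + 11)).
Gosper form: A/B · C(k+1)/C(k) with A=1, B=1, C=k**4 + 22*k**3/5 + 22*k**2/5 + 11*k/5.
Key eq: (1)·f(k+1) = (1)·f(k) + (k**4 + 22*k**3/5 + 22*k**2/5 + 11*k/5).
Bound: deg f ≤ 5.
Match coefficients ⇒ f(k) = k*(k - 1)*(k**3 + 4*k**2 + 2*k + 2)/5.
Then R = B(k−1)f/C = (k - 1)*(k**3 + 4*k**2 + 2*k + 2)/(5*k**3 + 22*k**2 + 22*k + 11), so s_k = R(k)·t_k = k*(-k**4 - 3*k**3 + 2*k**2 + 2).
Verify: k*(-5*k**3 - 22*k**2 - 22*k - 11) matches t_k.
Σ_(k=2)^n t_k = s_(n+1) − s_(2) = (n*(-n**4 - 8*n**3 - 20*n**2 - 22*n - 9)) − (-60), i.e. -n**5 - 8*n**4 - 20*n**3 - 22*n**2 - 9*n + 60.

S(n) = -n**5 - 8*n**4 - 20*n**3 - 22*n**2 - 9*n + 60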